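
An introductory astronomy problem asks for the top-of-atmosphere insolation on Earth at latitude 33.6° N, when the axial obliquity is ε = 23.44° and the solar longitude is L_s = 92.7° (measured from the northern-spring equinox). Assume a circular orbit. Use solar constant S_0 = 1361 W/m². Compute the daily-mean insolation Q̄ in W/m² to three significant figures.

Q̄ ≈ 495 W/m²

Solar declination: sin δ = sin ε · sin L_s = sin 23.44° × sin 92.7° = 0.39735, so δ = +23.412°.
cos h₀ = −tan(+33.6°) tan(+23.412°) = -0.2877, h₀ = 1.8626 rad.
Bracket: h₀ sin ϕ sin δ + cos ϕ cos δ sin h₀ = 1.8626×0.55339×0.39735 + 0.83292×0.91767×0.95773 = 0.409566 + 0.732037 = 1.141603.
Q̄ = (S_0/π) × [bracket] = (1361/π) × 1.141603 = 494.6 W/m².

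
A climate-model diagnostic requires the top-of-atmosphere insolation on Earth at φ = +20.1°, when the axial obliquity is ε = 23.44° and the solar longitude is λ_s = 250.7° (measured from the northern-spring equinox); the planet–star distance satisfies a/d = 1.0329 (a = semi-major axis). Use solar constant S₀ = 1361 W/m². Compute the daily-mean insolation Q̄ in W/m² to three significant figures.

Q̄ ≈ 313 W/m²

Solar declination: sin δ = sin ε · sin λ_s = sin 23.44° × sin 250.7° = -0.37543, so δ = -22.051°.
cos H₀ = −tan(+20.1°) tan(-22.051°) = 0.1482, H₀ = 1.4220 rad.
Bracket: H₀ sin φ sin δ + cos φ cos δ sin H₀ = 1.4220×0.34366×-0.37543 + 0.93909×0.92685×0.98895 = -0.183467 + 0.860778 = 0.677311.
Inverse-square distance factor (a/d)² = 1.0329² = 1.066882.
Q̄ = (S₀/π) × 1.066882 × [bracket] = (1361/π) × 1.066882 × 0.677311 = 313.0 W/m².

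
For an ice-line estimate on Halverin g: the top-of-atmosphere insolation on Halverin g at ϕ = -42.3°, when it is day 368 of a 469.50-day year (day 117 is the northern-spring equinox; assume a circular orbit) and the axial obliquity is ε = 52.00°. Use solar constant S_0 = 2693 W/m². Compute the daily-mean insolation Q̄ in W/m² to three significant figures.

Q̄ ≈ 787 W/m²

Solar longitude: L_s = 360° × (368 − 117)/469.50 = 192.460°.
sin δ = sin 52.00° × sin 192.460° = -0.17002, so δ = -9.789°.
cos h₀ = −tan(-42.3°) tan(-9.789°) = -0.1570, h₀ = 1.7284 rad.
Bracket: h₀ sin ϕ sin δ + cos ϕ cos δ sin h₀ = 1.7284×-0.67301×-0.17002 + 0.73963×0.98544×0.98760 = 0.197772 + 0.719823 = 0.917595.
Q̄ = (S_0/π) × [bracket] = (2693/π) × 0.917595 = 786.6 W/m².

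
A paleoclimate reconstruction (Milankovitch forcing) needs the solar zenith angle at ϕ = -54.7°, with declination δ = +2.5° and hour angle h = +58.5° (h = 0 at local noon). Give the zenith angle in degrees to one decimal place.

θ_z = 74.6°

cos θ_z = sin ϕ sin δ + cos ϕ cos δ cos h = -0.035599 + 0.301642 = 0.266043.
θ_z = arccos(0.266043) = 74.6°.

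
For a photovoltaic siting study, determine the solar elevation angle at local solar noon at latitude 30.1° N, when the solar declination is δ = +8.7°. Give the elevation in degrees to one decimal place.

68.6°

At local noon the hour angle is zero, so the zenith angle equals |φ − δ| = |+30.1° − (+8.700°)| = 21.400°.
Elevation = 90° − 21.400° = 68.6°.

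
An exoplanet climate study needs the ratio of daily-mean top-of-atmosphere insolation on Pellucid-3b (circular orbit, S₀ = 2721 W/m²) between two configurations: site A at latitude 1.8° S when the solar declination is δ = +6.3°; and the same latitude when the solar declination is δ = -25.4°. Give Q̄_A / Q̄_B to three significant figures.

— Configuration A (φ=-1.8°):
cos H₀ = −tan(-1.8°) tan(+6.300°) = 0.0035, H₀ = 1.5673 rad.
Bracket: H₀ sin φ sin δ + cos φ cos δ sin H₀ = 1.5673×-0.03141×0.10973 + 0.99951×0.99396×0.99999 = -0.005402 + 0.993463 = 0.988061.
Q̄ = (S₀/π) × [bracket] = (2721/π) × 0.988061 = 855.78 W/m².
— Configuration B (φ=-1.8°):
cos H₀ = −tan(-1.8°) tan(-25.400°) = -0.0149, H₀ = 1.5857 rad.
Bracket: H₀ sin φ sin δ + cos φ cos δ sin H₀ = 1.5857×-0.03141×-0.42894 + 0.99951×0.90334×0.99989 = 0.021364 + 0.902798 = 0.924162.
Q̄ = (S₀/π) × [bracket] = (2721/π) × 0.924162 = 800.44 W/m².
Ratio Q̄_A / Q̄_B = 855.78 / 800.44 = 1.069.

Q̄_A / Q̄_B ≈ 1.07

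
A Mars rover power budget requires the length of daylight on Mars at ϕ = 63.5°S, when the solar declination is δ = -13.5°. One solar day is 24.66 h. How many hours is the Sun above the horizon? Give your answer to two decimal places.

16.27 h

cos h₀ = −tan ϕ · tan δ = −tan(-63.5°) × tan(-13.500°) = -0.4815, so h₀ = 2.0732 rad = 118.78°.
Daylight = 2h₀/(2π) × 24.66 h = (2.0732/π) × 24.66 = 16.27 h.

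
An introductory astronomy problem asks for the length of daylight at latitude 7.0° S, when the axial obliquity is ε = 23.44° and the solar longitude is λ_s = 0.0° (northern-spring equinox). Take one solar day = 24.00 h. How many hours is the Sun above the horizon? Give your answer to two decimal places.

12.00 h

Solar declination: sin δ = sin ε · sin λ_s = sin 23.44° × sin 0.0° = 0.00000, so δ = +0.000°.
cos H₀ = −tan φ · tan δ = −tan(-7.0°) × tan(+0.000°) = 0.0000, so H₀ = 1.5708 rad = 90.00°.
Daylight = 2H₀/(2π) × 24.00 h = (1.5708/π) × 24.00 = 12.00 h.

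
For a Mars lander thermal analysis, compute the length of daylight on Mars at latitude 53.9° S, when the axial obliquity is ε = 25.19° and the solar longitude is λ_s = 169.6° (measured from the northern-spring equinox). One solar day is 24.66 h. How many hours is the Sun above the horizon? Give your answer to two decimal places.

11.50 h

Solar declination: sin δ = sin ε · sin λ_s = sin 25.19° × sin 169.6° = 0.07683, so δ = +4.407°.
cos H₀ = −tan φ · tan δ = −tan(-53.9°) × tan(+4.407°) = 0.1057, so H₀ = 1.4649 rad = 83.93°.
Daylight = 2H₀/(2π) × 24.66 h = (1.4649/π) × 24.66 = 11.50 h.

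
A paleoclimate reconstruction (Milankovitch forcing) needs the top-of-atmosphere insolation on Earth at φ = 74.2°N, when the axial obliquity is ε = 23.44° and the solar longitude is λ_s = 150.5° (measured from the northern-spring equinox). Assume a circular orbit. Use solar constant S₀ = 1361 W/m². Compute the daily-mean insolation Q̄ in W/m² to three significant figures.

Solar declination: sin δ = sin ε · sin λ_s = sin 23.44° × sin 150.5° = 0.19588, so δ = +11.296°.
cos H₀ = −tan(+74.2°) tan(+11.296°) = -0.7059, H₀ = 2.3545 rad.
Bracket: H₀ sin φ sin δ + cos φ cos δ sin H₀ = 2.3545×0.96222×0.19588 + 0.27228×0.98063×0.70831 = 0.443775 + 0.189123 = 0.632898.
Q̄ = (S₀/π) × [bracket] = (1361/π) × 0.632898 = 274.2 W/m².

Q̄ ≈ 274 W/m²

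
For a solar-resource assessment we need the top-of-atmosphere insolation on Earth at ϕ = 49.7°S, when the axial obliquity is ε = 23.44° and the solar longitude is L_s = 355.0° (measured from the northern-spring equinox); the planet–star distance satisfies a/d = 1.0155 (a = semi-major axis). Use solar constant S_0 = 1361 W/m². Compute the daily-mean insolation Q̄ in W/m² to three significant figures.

Q̄ ≈ 308 W/m²

Solar declination: sin δ = sin ε · sin L_s = sin 23.44° × sin 355.0° = -0.03467, so δ = -1.987°.
cos h₀ = −tan(-49.7°) tan(-1.987°) = -0.0409, h₀ = 1.6117 rad.
Bracket: h₀ sin ϕ sin δ + cos ϕ cos δ sin h₀ = 1.6117×-0.76267×-0.03467 + 0.64679×0.99940×0.99916 = 0.042616 + 0.645859 = 0.688475.
Inverse-square distance factor (a/d)² = 1.0155² = 1.031240.
Q̄ = (S_0/π) × 1.031240 × [bracket] = (1361/π) × 1.031240 × 0.688475 = 307.6 W/m².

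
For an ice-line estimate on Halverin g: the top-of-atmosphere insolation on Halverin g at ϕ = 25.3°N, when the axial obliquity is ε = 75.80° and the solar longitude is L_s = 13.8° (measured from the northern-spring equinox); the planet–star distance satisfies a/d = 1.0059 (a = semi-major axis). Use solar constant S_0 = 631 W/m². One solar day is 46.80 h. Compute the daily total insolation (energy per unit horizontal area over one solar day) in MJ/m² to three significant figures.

Solar declination: sin δ = sin ε · sin L_s = sin 75.80° × sin 13.8° = 0.23125, so δ = +13.370°.
cos h₀ = −tan(+25.3°) tan(+13.370°) = -0.1124, h₀ = 1.6834 rad.
Bracket: h₀ sin ϕ sin δ + cos ϕ cos δ sin h₀ = 1.6834×0.42736×0.23125 + 0.90408×0.97290×0.99367 = 0.166365 + 0.874012 = 1.040377.
Inverse-square distance factor (a/d)² = 1.0059² = 1.011835.
Q̄ = (S_0/π) × 1.011835 × [bracket] = (631/π) × 1.011835 × 1.040377 = 211.44 W/m².
Daily total = Q̄ × 46.80 h × 3600 s/h = 211.44 × 46.80 × 3600 / 10⁶ = 35.62 MJ/m².

35.6 MJ/m²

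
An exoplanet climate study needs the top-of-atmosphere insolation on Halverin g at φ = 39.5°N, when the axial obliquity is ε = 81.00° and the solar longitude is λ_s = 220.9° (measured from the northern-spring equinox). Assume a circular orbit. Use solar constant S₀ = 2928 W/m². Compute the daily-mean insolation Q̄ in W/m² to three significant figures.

Solar declination: sin δ = sin ε · sin λ_s = sin 81.00° × sin 220.9° = -0.64668, so δ = -40.292°.
cos H₀ = −tan(+39.5°) tan(-40.292°) = 0.6989, H₀ = 0.7970 rad.
Bracket: H₀ sin φ sin δ + cos φ cos δ sin H₀ = 0.7970×0.63608×-0.64668 + 0.77162×0.76276×0.71524 = -0.327838 + 0.420962 = 0.093124.
Q̄ = (S₀/π) × [bracket] = (2928/π) × 0.093124 = 86.79 W/m².

Q̄ ≈ 86.8 W/m²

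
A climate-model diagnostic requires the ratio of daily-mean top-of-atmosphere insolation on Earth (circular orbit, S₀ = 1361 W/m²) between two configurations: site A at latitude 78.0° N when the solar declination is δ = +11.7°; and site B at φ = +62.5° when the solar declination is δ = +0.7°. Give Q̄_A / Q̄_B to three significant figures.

Q̄_A / Q̄_B ≈ 1.30

— Configuration A (φ=+78.0°):
cos H₀ = −tan(+78.0°) tan(+11.700°) = -0.9743, H₀ = 2.9143 rad.
Bracket: H₀ sin φ sin δ + cos φ cos δ sin H₀ = 2.9143×0.97815×0.20279 + 0.20791×0.97922×0.22533 = 0.578078 + 0.045875 = 0.623953.
Q̄ = (S₀/π) × [bracket] = (1361/π) × 0.623953 = 270.31 W/m².
— Configuration B (φ=+62.5°):
cos H₀ = −tan(+62.5°) tan(+0.700°) = -0.0235, H₀ = 1.5943 rad.
Bracket: H₀ sin φ sin δ + cos φ cos δ sin H₀ = 1.5943×0.88701×0.01222 + 0.46175×0.99993×0.99972 = 0.017281 + 0.461588 = 0.478869.
Q̄ = (S₀/π) × [bracket] = (1361/π) × 0.478869 = 207.46 W/m².
Ratio Q̄_A / Q̄_B = 270.31 / 207.46 = 1.303.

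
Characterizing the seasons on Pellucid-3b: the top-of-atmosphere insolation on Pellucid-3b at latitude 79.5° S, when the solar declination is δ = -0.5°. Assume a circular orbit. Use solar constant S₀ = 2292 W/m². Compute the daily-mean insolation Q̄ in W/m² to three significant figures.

cos H₀ = −tan(-79.5°) tan(-0.500°) = -0.0471, H₀ = 1.6179 rad.
Bracket: H₀ sin φ sin δ + cos φ cos δ sin H₀ = 1.6179×-0.98325×-0.00873 + 0.18224×0.99996×0.99889 = 0.013888 + 0.182030 = 0.195918.
Q̄ = (S₀/π) × [bracket] = (2292/π) × 0.195918 = 142.9 W/m².

Q̄ ≈ 143 W/m²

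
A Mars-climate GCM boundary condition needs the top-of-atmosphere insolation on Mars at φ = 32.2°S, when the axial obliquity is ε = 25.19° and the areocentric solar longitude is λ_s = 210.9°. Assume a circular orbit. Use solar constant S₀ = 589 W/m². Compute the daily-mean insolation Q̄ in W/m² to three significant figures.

sin δ = sin 25.19° × sin 210.9° = -0.21857, so δ = -12.625°.
cos H₀ = −tan(-32.2°) tan(-12.625°) = -0.1411, H₀ = 1.7123 rad.
Bracket: H₀ sin φ sin δ + cos φ cos δ sin H₀ = 1.7123×-0.53288×-0.21857 + 0.84619×0.97582×0.99000 = 0.199434 + 0.817472 = 1.016906.
Q̄ = (S₀/π) × [bracket] = (589/π) × 1.016906 = 190.7 W/m².

Q̄ ≈ 191 W/m²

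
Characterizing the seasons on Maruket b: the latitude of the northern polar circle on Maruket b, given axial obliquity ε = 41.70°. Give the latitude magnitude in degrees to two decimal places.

48.30°

The polar circle is the lowest latitude that experiences at least one full rotation of continuous daylight at the northern-summer solstice; it lies at |φ| = 90° − ε = 90° − 41.70° = 48.30°.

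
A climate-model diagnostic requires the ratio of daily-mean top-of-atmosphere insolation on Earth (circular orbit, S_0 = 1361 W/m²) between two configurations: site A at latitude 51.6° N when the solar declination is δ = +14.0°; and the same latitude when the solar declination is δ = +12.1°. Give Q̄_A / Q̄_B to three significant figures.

Q̄_A / Q̄_B ≈ 1.05

— Configuration A (ϕ=+51.6°):
cos h₀ = −tan(+51.6°) tan(+14.000°) = -0.3146, h₀ = 1.8908 rad.
Bracket: h₀ sin ϕ sin δ + cos ϕ cos δ sin h₀ = 1.8908×0.78369×0.24192 + 0.62115×0.97030×0.94923 = 0.358477 + 0.572103 = 0.930580.
Q̄ = (S_0/π) × [bracket] = (1361/π) × 0.930580 = 403.15 W/m².
— Configuration B (ϕ=+51.6°):
cos h₀ = −tan(+51.6°) tan(+12.100°) = -0.2705, h₀ = 1.8447 rad.
Bracket: h₀ sin ϕ sin δ + cos ϕ cos δ sin h₀ = 1.8447×0.78369×0.20962 + 0.62115×0.97778×0.96273 = 0.303042 + 0.584712 = 0.887754.
Q̄ = (S_0/π) × [bracket] = (1361/π) × 0.887754 = 384.59 W/m².
Ratio Q̄_A / Q̄_B = 403.15 / 384.59 = 1.048.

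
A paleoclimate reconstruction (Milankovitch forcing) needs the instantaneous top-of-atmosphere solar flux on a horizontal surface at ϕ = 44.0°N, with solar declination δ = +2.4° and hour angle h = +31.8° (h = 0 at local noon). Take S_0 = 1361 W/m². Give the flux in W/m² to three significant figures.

871 W/m²

cos θ_z = sin ϕ sin δ + cos ϕ cos δ cos h = 0.029089 + 0.610825 = 0.639914.
Flux = S_0 · cos θ_z = 1361 × 0.639914 = 870.9 W/m².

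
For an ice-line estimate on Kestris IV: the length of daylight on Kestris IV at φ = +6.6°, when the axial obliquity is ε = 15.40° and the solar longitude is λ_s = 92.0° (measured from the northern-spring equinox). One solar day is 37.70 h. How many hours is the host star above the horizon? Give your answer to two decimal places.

19.23 h

Solar declination: sin δ = sin ε · sin λ_s = sin 15.40° × sin 92.0° = 0.26539, so δ = +15.390°.
cos H₀ = −tan φ · tan δ = −tan(+6.6°) × tan(+15.390°) = -0.0318, so H₀ = 1.6027 rad = 91.83°.
Daylight = 2H₀/(2π) × 37.70 h = (1.6027/π) × 37.70 = 19.23 h.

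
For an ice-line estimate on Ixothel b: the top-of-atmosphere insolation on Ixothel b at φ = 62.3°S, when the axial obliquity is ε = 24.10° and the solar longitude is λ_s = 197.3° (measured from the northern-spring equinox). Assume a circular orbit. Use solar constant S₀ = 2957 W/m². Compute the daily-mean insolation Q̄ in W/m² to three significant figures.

Q̄ ≈ 605 W/m²

Solar declination: sin δ = sin ε · sin λ_s = sin 24.10° × sin 197.3° = -0.12143, so δ = -6.974°.
cos H₀ = −tan(-62.3°) tan(-6.974°) = -0.2330, H₀ = 1.8060 rad.
Bracket: H₀ sin φ sin δ + cos φ cos δ sin H₀ = 1.8060×-0.88539×-0.12143 + 0.46484×0.99260×0.97247 = 0.194168 + 0.448698 = 0.642866.
Q̄ = (S₀/π) × [bracket] = (2957/π) × 0.642866 = 605.1 W/m².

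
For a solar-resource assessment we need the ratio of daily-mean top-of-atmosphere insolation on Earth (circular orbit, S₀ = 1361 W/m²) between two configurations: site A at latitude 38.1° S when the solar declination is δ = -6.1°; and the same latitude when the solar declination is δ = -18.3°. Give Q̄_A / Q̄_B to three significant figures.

Q̄_A / Q̄_B ≈ 0.825

— Configuration A (φ=-38.1°):
cos H₀ = −tan(-38.1°) tan(-6.100°) = -0.0838, H₀ = 1.6547 rad.
Bracket: H₀ sin φ sin δ + cos φ cos δ sin H₀ = 1.6547×-0.61704×-0.10626 + 0.78694×0.99434×0.99648 = 0.108493 + 0.779732 = 0.888225.
Q̄ = (S₀/π) × [bracket] = (1361/π) × 0.888225 = 384.80 W/m².
— Configuration B (φ=-38.1°):
cos H₀ = −tan(-38.1°) tan(-18.300°) = -0.2593, H₀ = 1.8331 rad.
Bracket: H₀ sin φ sin δ + cos φ cos δ sin H₀ = 1.8331×-0.61704×-0.31399 + 0.78694×0.94943×0.96579 = 0.355153 + 0.721585 = 1.076738.
Q̄ = (S₀/π) × [bracket] = (1361/π) × 1.076738 = 466.46 W/m².
Ratio Q̄_A / Q̄_B = 384.80 / 466.46 = 0.8249.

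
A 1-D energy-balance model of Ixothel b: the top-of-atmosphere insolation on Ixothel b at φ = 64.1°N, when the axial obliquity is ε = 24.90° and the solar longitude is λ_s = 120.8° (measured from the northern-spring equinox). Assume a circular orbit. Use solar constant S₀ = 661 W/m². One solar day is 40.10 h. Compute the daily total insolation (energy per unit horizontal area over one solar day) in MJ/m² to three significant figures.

32.1 MJ/m²

Solar declination: sin δ = sin ε · sin λ_s = sin 24.90° × sin 120.8° = 0.36165, so δ = +21.202°.
cos H₀ = −tan(+64.1°) tan(+21.202°) = -0.7989, H₀ = 2.4962 rad.
Bracket: H₀ sin φ sin δ + cos φ cos δ sin H₀ = 2.4962×0.89956×0.36165 + 0.43680×0.93231×0.60151 = 0.812078 + 0.244955 = 1.057033.
Q̄ = (S₀/π) × [bracket] = (661/π) × 1.057033 = 222.40 W/m².
Daily total = Q̄ × 40.10 h × 3600 s/h = 222.40 × 40.10 × 3600 / 10⁶ = 32.11 MJ/m².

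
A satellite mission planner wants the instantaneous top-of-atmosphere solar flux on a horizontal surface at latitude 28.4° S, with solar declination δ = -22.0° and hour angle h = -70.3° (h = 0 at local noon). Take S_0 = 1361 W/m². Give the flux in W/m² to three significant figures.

cos θ_z = sin ϕ sin δ + cos ϕ cos δ cos h = 0.178172 + 0.274934 = 0.453106.
Flux = S_0 · cos θ_z = 1361 × 0.453106 = 616.7 W/m².

617 W/m²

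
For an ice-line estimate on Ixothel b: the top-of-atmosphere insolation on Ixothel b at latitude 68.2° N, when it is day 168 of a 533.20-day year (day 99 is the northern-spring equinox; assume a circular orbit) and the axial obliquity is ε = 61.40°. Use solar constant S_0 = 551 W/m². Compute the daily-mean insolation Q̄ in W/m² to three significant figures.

Q̄ ≈ 326 W/m²

Solar longitude: L_s = 360° × (168 − 99)/533.20 = 46.587°.
sin δ = sin 61.40° × sin 46.587° = 0.63778, so δ = +39.626°.
cos h₀ = −tan(+68.2°) tan(+39.626°) = -2.0703 ≤ −1 ⇒ polar day, h₀ = π.
Bracket: h₀ sin ϕ sin δ + cos ϕ cos δ sin h₀ = 3.1416×0.92849×0.63778 + 0.37137×0.77022×0.00000 = 1.860369 + 0.000000 = 1.860369.
Q̄ = (S_0/π) × [bracket] = (551/π) × 1.860369 = 326.3 W/m².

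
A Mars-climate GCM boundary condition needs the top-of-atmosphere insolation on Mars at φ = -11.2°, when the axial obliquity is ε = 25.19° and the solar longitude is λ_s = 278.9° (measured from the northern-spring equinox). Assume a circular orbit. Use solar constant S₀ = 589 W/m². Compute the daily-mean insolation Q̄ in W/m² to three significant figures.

Solar declination: sin δ = sin ε · sin λ_s = sin 25.19° × sin 278.9° = -0.42050, so δ = -24.866°.
cos H₀ = −tan(-11.2°) tan(-24.866°) = -0.0918, H₀ = 1.6627 rad.
Bracket: H₀ sin φ sin δ + cos φ cos δ sin H₀ = 1.6627×-0.19423×-0.42050 + 0.98096×0.90729×0.99578 = 0.135799 + 0.886259 = 1.022058.
Q̄ = (S₀/π) × [bracket] = (589/π) × 1.022058 = 191.6 W/m².

Q̄ ≈ 192 W/m²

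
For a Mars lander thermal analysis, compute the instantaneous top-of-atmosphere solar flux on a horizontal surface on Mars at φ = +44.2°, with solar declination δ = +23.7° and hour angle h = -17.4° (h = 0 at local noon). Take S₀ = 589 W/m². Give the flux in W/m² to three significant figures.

cos θ_z = sin φ sin δ + cos φ cos δ cos h = 0.280224 + 0.626409 = 0.906633.
Flux = S₀ · cos θ_z = 589 × 0.906633 = 534.0 W/m².

534 W/m²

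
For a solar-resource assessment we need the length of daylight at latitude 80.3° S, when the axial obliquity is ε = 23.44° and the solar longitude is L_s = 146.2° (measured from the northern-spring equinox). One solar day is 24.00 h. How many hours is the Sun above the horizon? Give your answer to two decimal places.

Solar declination: sin δ = sin ε · sin L_s = sin 23.44° × sin 146.2° = 0.22129, so δ = +12.785°.
cos h₀ = −tan ϕ · tan δ = 1.3275 ≥ 1, so the Sun never rises (polar night) and h₀ = 0.
Daylight = 2h₀/(2π) × 24.00 h = (0.0000/π) × 24.00 = 0.00 h.

0.00 h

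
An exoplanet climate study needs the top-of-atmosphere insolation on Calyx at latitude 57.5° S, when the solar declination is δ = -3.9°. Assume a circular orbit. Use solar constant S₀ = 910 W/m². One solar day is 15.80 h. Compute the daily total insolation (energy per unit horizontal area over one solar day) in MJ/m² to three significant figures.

10.4 MJ/m²

cos H₀ = −tan(-57.5°) tan(-3.900°) = -0.1070, H₀ = 1.6780 rad.
Bracket: H₀ sin φ sin δ + cos φ cos δ sin H₀ = 1.6780×-0.84339×-0.06802 + 0.53730×0.99768×0.99426 = 0.096262 + 0.532977 = 0.629239.
Q̄ = (S₀/π) × [bracket] = (910/π) × 0.629239 = 182.27 W/m².
Daily total = Q̄ × 15.80 h × 3600 s/h = 182.27 × 15.80 × 3600 / 10⁶ = 10.37 MJ/m².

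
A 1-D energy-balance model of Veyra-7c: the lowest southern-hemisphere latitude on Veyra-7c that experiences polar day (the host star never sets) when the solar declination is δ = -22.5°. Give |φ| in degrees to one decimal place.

|φ| = 67.5°

Polar day requires cos H₀ = −tan φ tan δ ≤ −1, i.e. tan φ tan δ ≥ 1.
The boundary is |tan φ| · |tan δ| = 1, so |φ| = 90° − |δ| = 90° − 22.5° = 67.5° in the southern hemisphere.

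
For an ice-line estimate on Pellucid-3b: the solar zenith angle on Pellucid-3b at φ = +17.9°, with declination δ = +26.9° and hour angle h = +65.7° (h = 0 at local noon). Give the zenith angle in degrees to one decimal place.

θ_z = 60.8°

cos θ_z = sin φ sin δ + cos φ cos δ cos h = 0.139059 + 0.349223 = 0.488282.
θ_z = arccos(0.488282) = 60.8°.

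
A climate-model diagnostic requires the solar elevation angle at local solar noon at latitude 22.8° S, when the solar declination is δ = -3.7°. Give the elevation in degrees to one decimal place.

70.9°

At local noon the hour angle is zero, so the zenith angle equals |ϕ − δ| = |-22.8° − (-3.700°)| = 19.100°.
Elevation = 90° − 19.100° = 70.9°.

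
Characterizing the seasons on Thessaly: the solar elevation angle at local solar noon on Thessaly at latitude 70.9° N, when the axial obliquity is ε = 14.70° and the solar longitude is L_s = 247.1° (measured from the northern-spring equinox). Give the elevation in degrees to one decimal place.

Solar declination: sin δ = sin ε · sin L_s = sin 14.70° × sin 247.1° = -0.23376, so δ = -13.518°.
At local noon the hour angle is zero, so the zenith angle equals |ϕ − δ| = |+70.9° − (-13.518°)| = 84.418°.
Elevation = 90° − 84.418° = 5.6°.

5.6°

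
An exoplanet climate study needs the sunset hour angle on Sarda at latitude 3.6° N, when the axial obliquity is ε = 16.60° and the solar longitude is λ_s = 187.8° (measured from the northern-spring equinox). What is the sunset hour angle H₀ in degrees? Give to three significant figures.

Solar declination: sin δ = sin ε · sin λ_s = sin 16.60° × sin 187.8° = -0.03877, so δ = -2.222°.
cos H₀ = −tan φ · tan δ = −tan(+3.6°) × tan(-2.222°) = 0.0024, so H₀ = 1.5684 rad = 89.86°.

H₀ = 89.9°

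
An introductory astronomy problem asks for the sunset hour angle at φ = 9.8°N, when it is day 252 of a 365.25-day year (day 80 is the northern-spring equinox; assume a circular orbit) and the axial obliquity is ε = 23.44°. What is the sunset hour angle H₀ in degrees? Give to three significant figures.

H₀ = 90.7°

Solar longitude: λ_s = 360° × (252 − 80)/365.25 = 169.528°.
sin δ = sin 23.44° × sin 169.528° = 0.07230, so δ = +4.146°.
cos H₀ = −tan φ · tan δ = −tan(+9.8°) × tan(+4.146°) = -0.0125, so H₀ = 1.5833 rad = 90.72°.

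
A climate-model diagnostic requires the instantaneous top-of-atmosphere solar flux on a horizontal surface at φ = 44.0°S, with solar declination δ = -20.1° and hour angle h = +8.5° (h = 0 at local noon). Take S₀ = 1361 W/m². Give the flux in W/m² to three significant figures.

cos θ_z = sin φ sin δ + cos φ cos δ cos h = 0.238726 + 0.668108 = 0.906834.
Flux = S₀ · cos θ_z = 1361 × 0.906834 = 1234 W/m².

1.23e+03 W/m²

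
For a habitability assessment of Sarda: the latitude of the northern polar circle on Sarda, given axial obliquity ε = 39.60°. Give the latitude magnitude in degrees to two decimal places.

The polar circle is the lowest latitude that experiences at least one full rotation of continuous daylight at the northern-summer solstice; it lies at |ϕ| = 90° − ε = 90° − 39.60° = 50.40°.

50.40°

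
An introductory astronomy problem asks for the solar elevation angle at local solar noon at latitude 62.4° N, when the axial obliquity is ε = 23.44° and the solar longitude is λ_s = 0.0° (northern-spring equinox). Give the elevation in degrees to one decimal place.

Solar declination: sin δ = sin ε · sin λ_s = sin 23.44° × sin 0.0° = 0.00000, so δ = +0.000°.
At local noon the hour angle is zero, so the zenith angle equals |φ − δ| = |+62.4° − (+0.000°)| = 62.400°.
Elevation = 90° − 62.400° = 27.6°.

27.6°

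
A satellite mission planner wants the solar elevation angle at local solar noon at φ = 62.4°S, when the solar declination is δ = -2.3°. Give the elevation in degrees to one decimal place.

29.9°

At local noon the hour angle is zero, so the zenith angle equals |φ − δ| = |-62.4° − (-2.300°)| = 60.100°.
Elevation = 90° − 60.100° = 29.9°.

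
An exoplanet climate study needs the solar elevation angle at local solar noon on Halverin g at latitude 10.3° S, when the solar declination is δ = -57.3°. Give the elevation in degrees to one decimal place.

43.0°

At local noon the hour angle is zero, so the zenith angle equals |φ − δ| = |-10.3° − (-57.300°)| = 47.000°.
Elevation = 90° − 47.000° = 43.0°.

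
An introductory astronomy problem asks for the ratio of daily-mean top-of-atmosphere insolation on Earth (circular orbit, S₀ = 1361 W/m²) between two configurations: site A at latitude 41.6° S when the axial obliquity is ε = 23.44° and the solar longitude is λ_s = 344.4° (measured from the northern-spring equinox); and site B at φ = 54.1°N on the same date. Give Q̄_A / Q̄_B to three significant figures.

Q̄_A / Q̄_B ≈ 1.89

— Configuration A (φ=-41.6°):
Solar declination: sin δ = sin ε · sin λ_s = sin 23.44° × sin 344.4° = -0.10697, so δ = -6.141°.
cos H₀ = −tan(-41.6°) tan(-6.141°) = -0.0955, H₀ = 1.6665 rad.
Bracket: H₀ sin φ sin δ + cos φ cos δ sin H₀ = 1.6665×-0.66393×-0.10697 + 0.74780×0.99426×0.99543 = 0.118356 + 0.740110 = 0.858466.
Q̄ = (S₀/π) × [bracket] = (1361/π) × 0.858466 = 371.90 W/m².
— Configuration B (φ=+54.1°):
cos H₀ = −tan(+54.1°) tan(-6.141°) = 0.1486, H₀ = 1.4216 rad.
Bracket: H₀ sin φ sin δ + cos φ cos δ sin H₀ = 1.4216×0.81004×-0.10697 + 0.58637×0.99426×0.98889 = -0.123182 + 0.576527 = 0.453345.
Q̄ = (S₀/π) × [bracket] = (1361/π) × 0.453345 = 196.40 W/m².
Ratio Q̄_A / Q̄_B = 371.90 / 196.40 = 1.894.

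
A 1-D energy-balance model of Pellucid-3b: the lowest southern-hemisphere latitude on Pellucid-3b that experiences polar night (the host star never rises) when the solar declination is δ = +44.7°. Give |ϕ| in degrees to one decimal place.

|ϕ| = 45.3°

Polar night requires cos h₀ = −tan ϕ tan δ ≥ 1, i.e. tan ϕ tan δ ≤ −1.
The boundary is |tan ϕ| · |tan δ| = 1, so |ϕ| = 90° − |δ| = 90° − 44.7° = 45.3° in the southern hemisphere.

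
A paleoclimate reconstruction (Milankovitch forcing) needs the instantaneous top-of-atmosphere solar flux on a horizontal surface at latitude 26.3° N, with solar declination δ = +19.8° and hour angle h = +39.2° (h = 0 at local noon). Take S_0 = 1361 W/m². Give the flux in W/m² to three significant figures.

1.09e+03 W/m²

cos θ_z = sin ϕ sin δ + cos ϕ cos δ cos h = 0.150085 + 0.653655 = 0.803740.
Flux = S_0 · cos θ_z = 1361 × 0.803740 = 1094 W/m².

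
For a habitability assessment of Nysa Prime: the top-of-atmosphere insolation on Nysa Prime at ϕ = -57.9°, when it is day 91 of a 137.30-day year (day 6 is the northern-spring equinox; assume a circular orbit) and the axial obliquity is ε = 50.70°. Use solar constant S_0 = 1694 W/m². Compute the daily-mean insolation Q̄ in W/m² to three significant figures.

Q̄ ≈ 756 W/m²

Solar longitude: L_s = 360° × (91 − 6)/137.30 = 222.870°.
sin δ = sin 50.70° × sin 222.870° = -0.52647, so δ = -31.767°.
cos h₀ = −tan(-57.9°) tan(-31.767°) = -0.9871, h₀ = 2.9811 rad.
Bracket: h₀ sin ϕ sin δ + cos ϕ cos δ sin h₀ = 2.9811×-0.84712×-0.52647 + 0.53140×0.85019×0.15984 = 1.329521 + 0.072214 = 1.401735.
Q̄ = (S_0/π) × [bracket] = (1694/π) × 1.401735 = 755.8 W/m².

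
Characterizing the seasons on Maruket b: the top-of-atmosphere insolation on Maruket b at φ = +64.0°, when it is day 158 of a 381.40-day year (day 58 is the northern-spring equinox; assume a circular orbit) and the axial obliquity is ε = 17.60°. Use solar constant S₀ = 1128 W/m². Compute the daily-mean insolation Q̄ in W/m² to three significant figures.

Q̄ ≈ 336 W/m²

Solar longitude: λ_s = 360° × (158 − 58)/381.40 = 94.389°.
sin δ = sin 17.60° × sin 94.389° = 0.30148, so δ = +17.547°.
cos H₀ = −tan(+64.0°) tan(+17.547°) = -0.6483, H₀ = 2.2761 rad.
Bracket: H₀ sin φ sin δ + cos φ cos δ sin H₀ = 2.2761×0.89879×0.30148 + 0.43837×0.95347×0.76139 = 0.616748 + 0.318240 = 0.934988.
Q̄ = (S₀/π) × [bracket] = (1128/π) × 0.934988 = 335.7 W/m².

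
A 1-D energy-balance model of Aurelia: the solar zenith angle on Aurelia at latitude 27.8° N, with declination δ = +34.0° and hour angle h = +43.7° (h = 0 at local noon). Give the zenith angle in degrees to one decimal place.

cos θ_z = sin φ sin δ + cos φ cos δ cos h = 0.260800 + 0.530189 = 0.790989.
θ_z = arccos(0.790989) = 37.7°.

θ_z = 37.7°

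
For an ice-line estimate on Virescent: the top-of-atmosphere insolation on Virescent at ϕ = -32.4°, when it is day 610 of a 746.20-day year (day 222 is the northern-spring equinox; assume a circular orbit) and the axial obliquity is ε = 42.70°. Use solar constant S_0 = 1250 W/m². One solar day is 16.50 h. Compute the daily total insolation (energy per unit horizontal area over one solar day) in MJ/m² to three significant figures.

21.6 MJ/m²

Solar longitude: L_s = 360° × (610 − 222)/746.20 = 187.188°.
sin δ = sin 42.70° × sin 187.188° = -0.08486, so δ = -4.868°.
cos h₀ = −tan(-32.4°) tan(-4.868°) = -0.0540, h₀ = 1.6249 rad.
Bracket: h₀ sin ϕ sin δ + cos ϕ cos δ sin h₀ = 1.6249×-0.53583×-0.08486 + 0.84433×0.99639×0.99854 = 0.073885 + 0.840054 = 0.913939.
Q̄ = (S_0/π) × [bracket] = (1250/π) × 0.913939 = 363.64 W/m².
Daily total = Q̄ × 16.50 h × 3600 s/h = 363.64 × 16.50 × 3600 / 10⁶ = 21.60 MJ/m².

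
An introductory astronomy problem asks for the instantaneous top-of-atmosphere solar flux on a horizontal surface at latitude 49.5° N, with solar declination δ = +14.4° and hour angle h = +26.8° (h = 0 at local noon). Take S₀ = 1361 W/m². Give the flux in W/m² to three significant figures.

cos θ_z = sin φ sin δ + cos φ cos δ cos h = 0.189105 + 0.561476 = 0.750581.
Flux = S₀ · cos θ_z = 1361 × 0.750581 = 1022 W/m².

1.02e+03 W/m²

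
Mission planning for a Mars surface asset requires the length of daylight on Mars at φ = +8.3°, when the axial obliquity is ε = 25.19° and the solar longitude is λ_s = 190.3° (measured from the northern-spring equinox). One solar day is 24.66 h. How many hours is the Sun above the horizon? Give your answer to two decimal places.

Solar declination: sin δ = sin ε · sin λ_s = sin 25.19° × sin 190.3° = -0.07610, so δ = -4.365°.
cos H₀ = −tan φ · tan δ = −tan(+8.3°) × tan(-4.365°) = 0.0111, so H₀ = 1.5597 rad = 89.36°.
Daylight = 2H₀/(2π) × 24.66 h = (1.5597/π) × 24.66 = 12.24 h.

12.24 h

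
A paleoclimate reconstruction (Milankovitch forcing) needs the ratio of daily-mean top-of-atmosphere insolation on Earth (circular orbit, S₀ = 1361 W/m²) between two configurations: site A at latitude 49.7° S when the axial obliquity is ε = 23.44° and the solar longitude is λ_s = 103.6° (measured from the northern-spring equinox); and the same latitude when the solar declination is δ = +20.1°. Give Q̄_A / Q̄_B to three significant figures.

— Configuration A (φ=-49.7°):
Solar declination: sin δ = sin ε · sin λ_s = sin 23.44° × sin 103.6° = 0.38663, so δ = +22.745°.
cos H₀ = −tan(-49.7°) tan(+22.745°) = 0.4943, H₀ = 1.0537 rad.
Bracket: H₀ sin φ sin δ + cos φ cos δ sin H₀ = 1.0537×-0.76267×0.38663 + 0.64679×0.92223×0.86926 = -0.310706 + 0.518504 = 0.207798.
Q̄ = (S₀/π) × [bracket] = (1361/π) × 0.207798 = 90.022 W/m².
— Configuration B (φ=-49.7°):
cos H₀ = −tan(-49.7°) tan(+20.100°) = 0.4315, H₀ = 1.1246 rad.
Bracket: H₀ sin φ sin δ + cos φ cos δ sin H₀ = 1.1246×-0.76267×0.34366 + 0.64679×0.93909×0.90211 = -0.294757 + 0.547936 = 0.253179.
Q̄ = (S₀/π) × [bracket] = (1361/π) × 0.253179 = 109.68 W/m².
Ratio Q̄_A / Q̄_B = 90.022 / 109.68 = 0.8208.

Q̄_A / Q̄_B ≈ 0.821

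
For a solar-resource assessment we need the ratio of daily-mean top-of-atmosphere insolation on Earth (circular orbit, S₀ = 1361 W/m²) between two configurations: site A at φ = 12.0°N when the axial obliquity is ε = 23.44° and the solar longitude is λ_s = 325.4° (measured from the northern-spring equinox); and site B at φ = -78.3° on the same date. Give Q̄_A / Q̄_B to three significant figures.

Q̄_A / Q̄_B ≈ 1.27

— Configuration A (φ=+12.0°):
Solar declination: sin δ = sin ε · sin λ_s = sin 23.44° × sin 325.4° = -0.22588, so δ = -13.055°.
cos H₀ = −tan(+12.0°) tan(-13.055°) = 0.0493, H₀ = 1.5215 rad.
Bracket: H₀ sin φ sin δ + cos φ cos δ sin H₀ = 1.5215×0.20791×-0.22588 + 0.97815×0.97415×0.99878 = -0.071454 + 0.951702 = 0.880248.
Q̄ = (S₀/π) × [bracket] = (1361/π) × 0.880248 = 381.34 W/m².
— Configuration B (φ=-78.3°):
cos H₀ = −tan(-78.3°) tan(-13.055°) = -1.1197 ≤ −1 ⇒ polar day, H₀ = π.
Bracket: H₀ sin φ sin δ + cos φ cos δ sin H₀ = 3.1416×-0.97922×-0.22588 + 0.20279×0.97415×0.00000 = 0.694879 + 0.000000 = 0.694879.
Q̄ = (S₀/π) × [bracket] = (1361/π) × 0.694879 = 301.04 W/m².
Ratio Q̄_A / Q̄_B = 381.34 / 301.04 = 1.267.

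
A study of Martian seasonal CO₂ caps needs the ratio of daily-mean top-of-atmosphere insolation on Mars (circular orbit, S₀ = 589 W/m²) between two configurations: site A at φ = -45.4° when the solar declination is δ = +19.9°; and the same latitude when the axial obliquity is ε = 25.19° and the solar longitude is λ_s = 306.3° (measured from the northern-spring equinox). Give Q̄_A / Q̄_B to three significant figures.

Q̄_A / Q̄_B ≈ 0.298

— Configuration A (φ=-45.4°):
cos H₀ = −tan(-45.4°) tan(+19.900°) = 0.3671, H₀ = 1.1949 rad.
Bracket: H₀ sin φ sin δ + cos φ cos δ sin H₀ = 1.1949×-0.71203×0.34038 + 0.70215×0.94029×0.93019 = -0.289597 + 0.614134 = 0.324537.
Q̄ = (S₀/π) × [bracket] = (589/π) × 0.324537 = 60.846 W/m².
— Configuration B (φ=-45.4°):
Solar declination: sin δ = sin ε · sin λ_s = sin 25.19° × sin 306.3° = -0.34302, so δ = -20.061°.
cos H₀ = −tan(-45.4°) tan(-20.061°) = -0.3703, H₀ = 1.9501 rad.
Bracket: H₀ sin φ sin δ + cos φ cos δ sin H₀ = 1.9501×-0.71203×-0.34302 + 0.70215×0.93933×0.92891 = 0.476293 + 0.612663 = 1.088956.
Q̄ = (S₀/π) × [bracket] = (589/π) × 1.088956 = 204.16 W/m².
Ratio Q̄_A / Q̄_B = 60.846 / 204.16 = 0.2980.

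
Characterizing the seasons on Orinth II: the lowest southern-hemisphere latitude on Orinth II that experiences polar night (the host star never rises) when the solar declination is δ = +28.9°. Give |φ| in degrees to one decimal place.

|φ| = 61.1°

Polar night requires cos H₀ = −tan φ tan δ ≥ 1, i.e. tan φ tan δ ≤ −1.
The boundary is |tan φ| · |tan δ| = 1, so |φ| = 90° − |δ| = 90° − 28.9° = 61.1° in the southern hemisphere.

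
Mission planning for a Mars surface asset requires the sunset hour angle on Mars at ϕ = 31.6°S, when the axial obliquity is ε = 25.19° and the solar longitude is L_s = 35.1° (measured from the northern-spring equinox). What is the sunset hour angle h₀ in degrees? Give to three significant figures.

h₀ = 81.1°

Solar declination: sin δ = sin ε · sin L_s = sin 25.19° × sin 35.1° = 0.24473, so δ = +14.166°.
cos h₀ = −tan ϕ · tan δ = −tan(-31.6°) × tan(+14.166°) = 0.1553, so h₀ = 1.4149 rad = 81.07°.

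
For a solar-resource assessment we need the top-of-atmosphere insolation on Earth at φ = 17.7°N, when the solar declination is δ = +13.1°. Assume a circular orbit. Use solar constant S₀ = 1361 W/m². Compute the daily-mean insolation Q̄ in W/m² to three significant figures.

cos H₀ = −tan(+17.7°) tan(+13.100°) = -0.0743, H₀ = 1.6451 rad.
Bracket: H₀ sin φ sin δ + cos φ cos δ sin H₀ = 1.6451×0.30403×0.22665 + 0.95266×0.97398×0.99724 = 0.113361 + 0.925311 = 1.038672.
Q̄ = (S₀/π) × [bracket] = (1361/π) × 1.038672 = 450.0 W/m².

Q̄ ≈ 450 W/m²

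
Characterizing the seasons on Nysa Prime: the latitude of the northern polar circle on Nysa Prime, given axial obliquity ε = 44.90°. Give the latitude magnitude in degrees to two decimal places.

45.10°

The polar circle is the lowest latitude that experiences at least one full rotation of continuous daylight at the northern-summer solstice; it lies at |ϕ| = 90° − ε = 90° − 44.90° = 45.10°.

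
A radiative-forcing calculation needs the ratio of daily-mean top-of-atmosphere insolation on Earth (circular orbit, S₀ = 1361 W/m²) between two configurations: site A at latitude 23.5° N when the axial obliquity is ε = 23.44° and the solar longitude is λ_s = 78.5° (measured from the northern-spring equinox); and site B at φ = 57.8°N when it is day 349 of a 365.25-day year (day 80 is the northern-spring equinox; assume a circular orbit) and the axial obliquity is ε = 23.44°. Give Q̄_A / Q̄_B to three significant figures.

— Configuration A (φ=+23.5°):
Solar declination: sin δ = sin ε · sin λ_s = sin 23.44° × sin 78.5° = 0.38980, so δ = +22.942°.
cos H₀ = −tan(+23.5°) tan(+22.942°) = -0.1840, H₀ = 1.7559 rad.
Bracket: H₀ sin φ sin δ + cos φ cos δ sin H₀ = 1.7559×0.39875×0.38980 + 0.91706×0.92090×0.98292 = 0.272924 + 0.830096 = 1.103020.
Q̄ = (S₀/π) × [bracket] = (1361/π) × 1.103020 = 477.85 W/m².
— Configuration B (φ=+57.8°):
Solar longitude: λ_s = 360° × (349 − 80)/365.25 = 265.133°.
sin δ = sin 23.44° × sin 265.133° = -0.39635, so δ = -23.350°.
cos H₀ = −tan(+57.8°) tan(-23.350°) = 0.6855, H₀ = 0.8154 rad.
Bracket: H₀ sin φ sin δ + cos φ cos δ sin H₀ = 0.8154×0.84619×-0.39635 + 0.53288×0.91810×0.72803 = -0.273475 + 0.356179 = 0.082704.
Q̄ = (S₀/π) × [bracket] = (1361/π) × 0.082704 = 35.829 W/m².
Ratio Q̄_A / Q̄_B = 477.85 / 35.829 = 13.34.

Q̄_A / Q̄_B ≈ 13.3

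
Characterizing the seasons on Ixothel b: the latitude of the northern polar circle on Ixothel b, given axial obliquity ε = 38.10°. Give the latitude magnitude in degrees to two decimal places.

The polar circle is the lowest latitude that experiences at least one full rotation of continuous daylight at the northern-summer solstice; it lies at |ϕ| = 90° − ε = 90° − 38.10° = 51.90°.

51.90°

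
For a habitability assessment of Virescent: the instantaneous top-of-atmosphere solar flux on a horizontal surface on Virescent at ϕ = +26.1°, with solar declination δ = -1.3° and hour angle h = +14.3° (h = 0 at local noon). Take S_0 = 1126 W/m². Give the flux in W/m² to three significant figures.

cos θ_z = sin ϕ sin δ + cos ϕ cos δ cos h = -0.009981 + 0.869979 = 0.859998.
Flux = S_0 · cos θ_z = 1126 × 0.859998 = 968.4 W/m².

968 W/m²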